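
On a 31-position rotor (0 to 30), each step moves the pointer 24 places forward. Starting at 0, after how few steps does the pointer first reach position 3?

4

The inverse of 24 mod 31 is 22 (since 24·22 = 528 ≡ 1).
So x ≡ 22·3 = 66 ≡ 4 (mod 31).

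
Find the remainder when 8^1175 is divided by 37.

Square-and-reduce mod 37: 8^1≡8, 8^2≡27, 8^4≡26, 8^8≡10, 8^16≡26, 8^32≡10, 8^64≡26, 8^128≡10, 8^256≡26, 8^512≡10, 8^1024≡26.
Since 1175 = 1 + 2 + 4 + 16 + 128 + 1024 in binary, 8^1175 ≡ 8·27·26·26·10·26 ≡ 14 (mod 37).

14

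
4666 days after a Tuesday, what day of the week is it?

4666 = 666·7 + 4, so 4666 mod 7 = 4.
Tuesday + 4 days → Saturday.

Saturday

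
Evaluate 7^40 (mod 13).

Successive squares of 7 mod 13: 7^1≡7, 7^2≡10, 7^4≡9, 7^8≡3, 7^16≡9, 7^32≡3.
Since 40 = 8 + 32 in binary, 7^40 ≡ 3·3 ≡ 9 (mod 13).

9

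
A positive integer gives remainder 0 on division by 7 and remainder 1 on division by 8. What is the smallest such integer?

Since 8·1 ≡ 1 (mod 7), take x = 1 + 8·((0−1)·1 mod 7) = 1 + 8·6 = 49.
Check: 49 mod 7 = 0, 49 mod 8 = 1.

49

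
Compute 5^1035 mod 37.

Successive squares of 5 mod 37: 5^1≡5, 5^2≡25, 5^4≡33, 5^8≡16, 5^16≡34, 5^32≡9, 5^64≡7, 5^128≡12, 5^256≡33, 5^512≡16, 5^1024≡34.
Since 1035 = 1 + 2 + 8 + 1024 in binary, 5^1035 ≡ 5·25·16·34 ≡ 31 (mod 37).

31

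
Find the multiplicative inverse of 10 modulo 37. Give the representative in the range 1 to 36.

26

37 = 3·10 + 7
10 = 1·7 + 3
7 = 2·3 + 1
3 = 3·1 + 0
Back-substituting gives 10·26 ≡ 1 (mod 37).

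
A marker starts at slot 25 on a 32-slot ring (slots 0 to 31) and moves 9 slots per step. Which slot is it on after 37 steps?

6

37·9 = 333.
Dividing 333 by 32 gives quotient 10 and remainder 13.
(25 + 13) mod 32 = 6.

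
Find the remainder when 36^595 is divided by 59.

By repeated squaring mod 59: 36^1≡36, 36^2≡57, 36^4≡4, 36^8≡16, 36^16≡20, 36^32≡46, 36^64≡51, 36^128≡5, 36^256≡25, 36^512≡35.
Since 595 = 1 + 2 + 16 + 64 + 512 in binary, 36^595 ≡ 36·57·20·51·35 ≡ 53 (mod 59).

53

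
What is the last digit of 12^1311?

Powers of 2 mod 10 repeat with period 4: 2, 4, 8, 6.
1311 mod 4 = 3, so the last digit matches 2^3 = 8.

8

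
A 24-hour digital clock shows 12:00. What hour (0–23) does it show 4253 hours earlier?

Dividing 4253 by 24 gives quotient 177 and remainder 5.
(12 − 5) mod 24 = 7.

7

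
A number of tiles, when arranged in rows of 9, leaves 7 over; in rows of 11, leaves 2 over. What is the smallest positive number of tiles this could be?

x ≡ 7 (mod 9) gives x ∈ {7, 16, 25, 34, 43, 52, 61, 70, …}.
The first of these with x mod 11 = 2 is 79.

79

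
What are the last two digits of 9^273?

Successive squares of 9 mod 100: 9^1≡9, 9^2≡81, 9^4≡61, 9^8≡21, 9^16≡41, 9^32≡81, 9^64≡61, 9^128≡21, 9^256≡41.
Since 273 = 1 + 16 + 256 in binary, 9^273 ≡ 9·41·41 ≡ 29 (mod 100).

29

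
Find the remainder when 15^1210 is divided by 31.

Square-and-reduce mod 31: 15^1≡15, 15^2≡8, 15^4≡2, 15^8≡4, 15^16≡16, 15^32≡8, 15^64≡2, 15^128≡4, 15^256≡16, 15^512≡8, 15^1024≡2.
1210 = 2 + 8 + 16 + 32 + 128 + 1024, so 15^1210 ≡ 8·4·16·8·4·2 ≡ 1 (mod 31).

1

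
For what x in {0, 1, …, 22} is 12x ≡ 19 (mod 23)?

The inverse of 12 mod 23 is 2 (since 12·2 = 24 ≡ 1).
Multiplying both sides by 2: x ≡ 2·19 = 38 ≡ 15 (mod 23).

15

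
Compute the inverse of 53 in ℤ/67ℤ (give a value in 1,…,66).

67 = 1·53 + 14
53 = 3·14 + 11
14 = 1·11 + 3
11 = 3·3 + 2
3 = 1·2 + 1
2 = 2·1 + 0
Back-substituting gives 53·43 ≡ 1 (mod 67).

43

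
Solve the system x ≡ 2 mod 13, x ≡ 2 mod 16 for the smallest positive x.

x ≡ 2 (mod 13) gives x ∈ {2}.
The first of these with x mod 16 = 2 is 2.

2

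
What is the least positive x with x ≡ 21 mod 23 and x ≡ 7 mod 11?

x ≡ 7 (mod 11) gives x ∈ {7, 18, 29, 40, 51, 62, 73, 84, …}.
The first of these with x mod 23 = 21 is 205.

205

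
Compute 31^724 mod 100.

21

By repeated squaring mod 100: 31^1≡31, 31^2≡61, 31^4≡21, 31^8≡41, 31^16≡81, 31^32≡61, 31^64≡21, 31^128≡41, 31^256≡81, 31^512≡61.
724 = 4 + 16 + 64 + 128 + 512, so 31^724 ≡ 21·81·21·41·61 ≡ 21 (mod 100).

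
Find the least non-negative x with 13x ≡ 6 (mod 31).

10

The inverse of 13 mod 31 is 12 (since 13·12 = 156 ≡ 1).
Multiplying both sides by 12: x ≡ 12·6 = 72 ≡ 10 (mod 31).
Check: 13·10 = 130 = 4·31 + 6.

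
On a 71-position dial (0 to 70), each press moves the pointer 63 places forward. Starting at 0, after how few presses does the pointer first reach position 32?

67

The inverse of 63 mod 71 is 62 (since 63·62 = 3906 ≡ 1).
So x ≡ 62·32 = 1984 ≡ 67 (mod 71).
Check: 63·67 = 4221 = 59·71 + 32.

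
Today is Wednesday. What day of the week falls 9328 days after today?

Sunday

9328 mod 7 = 4 (since 1332·7 = 9324).
Wednesday + 4 days → Sunday.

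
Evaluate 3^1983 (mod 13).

Square-and-reduce mod 13: 3^1≡3, 3^2≡9, 3^4≡3, 3^8≡9, 3^16≡3, 3^32≡9, 3^64≡3, 3^128≡9, 3^256≡3, 3^512≡9, 3^1024≡3.
1983 = 1 + 2 + 4 + 8 + 16 + 32 + 128 + 256 + 512 + 1024, so 3^1983 ≡ 3·9·3·9·3·9·9·3·9·3 ≡ 1 (mod 13).

1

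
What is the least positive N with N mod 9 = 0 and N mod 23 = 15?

x ≡ 0 (mod 9) gives x ∈ {0, 9, 18, 27, 36, 45, 54, 63, …}.
The first of these with x mod 23 = 15 is 153.

153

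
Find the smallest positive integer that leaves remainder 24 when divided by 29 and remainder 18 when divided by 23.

x ≡ 18 (mod 23) gives x ∈ {18, 41, 64, 87, 110, 133, 156, 179, …}.
The first of these with x mod 29 = 24 is 662.

662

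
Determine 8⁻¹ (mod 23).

8·3 = 24 = 1·23 + 1, so 8⁻¹ ≡ 3 (mod 23).

3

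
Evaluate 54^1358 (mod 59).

By repeated squaring mod 59: 54^1≡54, 54^2≡25, 54^4≡35, 54^8≡45, 54^16≡19, 54^32≡7, 54^64≡49, 54^128≡41, 54^256≡29, 54^512≡15, 54^1024≡48.
Since 1358 = 2 + 4 + 8 + 64 + 256 + 1024 in binary, 54^1358 ≡ 25·35·45·49·29·48 ≡ 29 (mod 59).

29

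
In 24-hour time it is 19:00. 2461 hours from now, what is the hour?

2461 = 102·24 + 13, so 2461 mod 24 = 13.
(19 + 13) mod 24 = 8.

8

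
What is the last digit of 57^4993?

7

Powers of 7 mod 10 repeat with period 4: 7, 9, 3, 1.
4993 mod 4 = 1, so the last digit matches 7^1 = 7.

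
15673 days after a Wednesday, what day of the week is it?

15673 = 2239·7 + 0, so 15673 mod 7 = 0.
Wednesday + 0 days → Wednesday.

Wednesday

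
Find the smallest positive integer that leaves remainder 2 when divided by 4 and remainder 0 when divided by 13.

x ≡ 2 (mod 4) gives x ∈ {2, 6, 10, 14, 18, 22, 26}.
The first of these with x mod 13 = 0 is 26.

26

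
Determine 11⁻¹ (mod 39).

39 = 3·11 + 6
11 = 1·6 + 5
6 = 1·5 + 1
5 = 5·1 + 0
Back-substituting gives 11·32 ≡ 1 (mod 39).

32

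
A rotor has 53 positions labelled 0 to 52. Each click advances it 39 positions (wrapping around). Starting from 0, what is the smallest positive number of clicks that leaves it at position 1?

53 = 1·39 + 14
39 = 2·14 + 11
14 = 1·11 + 3
11 = 3·3 + 2
3 = 1·2 + 1
2 = 2·1 + 0
Back-substituting gives 39·34 ≡ 1 (mod 53).

34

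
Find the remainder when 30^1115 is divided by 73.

17

Successive squares of 30 mod 73: 30^1≡30, 30^2≡24, 30^4≡65, 30^8≡64, 30^16≡8, 30^32≡64, 30^64≡8, 30^128≡64, 30^256≡8, 30^512≡64, 30^1024≡8.
Since 1115 = 1 + 2 + 8 + 16 + 64 + 1024 in binary, 30^1115 ≡ 30·24·64·8·8·8 ≡ 17 (mod 73).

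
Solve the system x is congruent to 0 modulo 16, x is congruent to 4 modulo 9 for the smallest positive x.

112

x ≡ 4 (mod 9) gives x ∈ {4, 13, 22, 31, 40, 49, 58, 67, …}.
The first of these with x mod 16 = 0 is 112.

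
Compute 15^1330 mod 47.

By repeated squaring mod 47: 15^1≡15, 15^2≡37, 15^4≡6, 15^8≡36, 15^16≡27, 15^32≡24, 15^64≡12, 15^128≡3, 15^256≡9, 15^512≡34, 15^1024≡28.
Since 1330 = 2 + 16 + 32 + 256 + 1024 in binary, 15^1330 ≡ 37·27·24·9·28 ≡ 8 (mod 47).

8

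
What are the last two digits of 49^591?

By repeated squaring mod 100: 49^1≡49, 49^2≡1, 49^4≡1, 49^8≡1, 49^16≡1, 49^32≡1, 49^64≡1, 49^128≡1, 49^256≡1, 49^512≡1.
Since 591 = 1 + 2 + 4 + 8 + 64 + 512 in binary, 49^591 ≡ 49·1·1·1·1·1 ≡ 49 (mod 100).

49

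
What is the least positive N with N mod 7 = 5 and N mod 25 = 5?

5

x ≡ 5 (mod 7) gives x ∈ {5}.
The first of these with x mod 25 = 5 is 5.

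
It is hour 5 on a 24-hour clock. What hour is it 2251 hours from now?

0

2251 − 93·24 = 19, so 2251 ≡ 19 (mod 24).
(5 + 19) mod 24 = 0.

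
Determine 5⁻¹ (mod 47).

47 = 9·5 + 2
5 = 2·2 + 1
2 = 2·1 + 0
Back-substituting gives 5·19 ≡ 1 (mod 47).

19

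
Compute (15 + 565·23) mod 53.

565·23 = 12995.
12995 − 245·53 = 10, so 12995 ≡ 10 (mod 53).
(15 + 10) mod 53 = 25.

25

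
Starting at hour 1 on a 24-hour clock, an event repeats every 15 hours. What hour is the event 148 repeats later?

13

148·15 = 2220.
2220 = 92·24 + 12, so 2220 mod 24 = 12.
(1 + 12) mod 24 = 13.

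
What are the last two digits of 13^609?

73

By repeated squaring mod 100: 13^1≡13, 13^2≡69, 13^4≡61, 13^8≡21, 13^16≡41, 13^32≡81, 13^64≡61, 13^128≡21, 13^256≡41, 13^512≡81.
Since 609 = 1 + 32 + 64 + 512 in binary, 13^609 ≡ 13·81·61·81 ≡ 73 (mod 100).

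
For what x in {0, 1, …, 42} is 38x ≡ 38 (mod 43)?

1

The inverse of 38 mod 43 is 17 (since 38·17 = 646 ≡ 1).
So x ≡ 17·38 = 646 ≡ 1 (mod 43).
Check: 38·1 = 38 = 0·43 + 38.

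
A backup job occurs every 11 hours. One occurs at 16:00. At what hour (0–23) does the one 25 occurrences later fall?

25·11 = 275.
Dividing 275 by 24 gives quotient 11 and remainder 11.
(16 + 11) mod 24 = 3.

3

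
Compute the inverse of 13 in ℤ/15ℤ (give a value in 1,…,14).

7

15 = 1·13 + 2
13 = 6·2 + 1
2 = 2·1 + 0
Back-substituting gives 13·7 ≡ 1 (mod 15).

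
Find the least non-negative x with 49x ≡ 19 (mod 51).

49⁻¹ ≡ 25 (mod 51) because 49·25 = 1225 = 24·51 + 1.
Multiplying both sides by 25: x ≡ 25·19 = 475 ≡ 16 (mod 51).

16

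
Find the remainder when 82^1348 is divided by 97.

By repeated squaring mod 97: 82^1≡82, 82^2≡31, 82^4≡88, 82^8≡81, 82^16≡62, 82^32≡61, 82^64≡35, 82^128≡61, 82^256≡35, 82^512≡61, 82^1024≡35.
1348 = 4 + 64 + 256 + 1024, so 82^1348 ≡ 88·35·35·35 ≡ 88 (mod 97).

88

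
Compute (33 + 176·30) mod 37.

176·30 = 5280.
5280 mod 37 = 26 (since 142·37 = 5254).
(33 + 26) mod 37 = 22.

22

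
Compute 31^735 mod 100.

By repeated squaring mod 100: 31^1≡31, 31^2≡61, 31^4≡21, 31^8≡41, 31^16≡81, 31^32≡61, 31^64≡21, 31^128≡41, 31^256≡81, 31^512≡61.
Since 735 = 1 + 2 + 4 + 8 + 16 + 64 + 128 + 512 in binary, 31^735 ≡ 31·61·21·41·81·21·41·61 ≡ 51 (mod 100).

51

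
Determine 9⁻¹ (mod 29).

9·13 = 117 = 4·29 + 1, so 9⁻¹ ≡ 13 (mod 29).

13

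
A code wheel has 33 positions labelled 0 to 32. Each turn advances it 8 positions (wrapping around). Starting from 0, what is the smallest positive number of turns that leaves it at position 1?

8·29 = 232 = 7·33 + 1, so 8⁻¹ ≡ 29 (mod 33).

29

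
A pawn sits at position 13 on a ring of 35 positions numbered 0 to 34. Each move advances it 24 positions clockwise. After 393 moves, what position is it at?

393·24 = 9432.
Dividing 9432 by 35 gives quotient 269 and remainder 17.
(13 + 17) mod 35 = 30.

30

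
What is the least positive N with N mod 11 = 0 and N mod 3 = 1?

x ≡ 1 (mod 3) gives x ∈ {1, 4, 7, 10, 13, 16, 19, 22}.
The first of these with x mod 11 = 0 is 22.

22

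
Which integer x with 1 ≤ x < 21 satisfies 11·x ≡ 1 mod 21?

21 = 1·11 + 10
11 = 1·10 + 1
10 = 10·1 + 0
Back-substituting gives 11·2 ≡ 1 (mod 21).

2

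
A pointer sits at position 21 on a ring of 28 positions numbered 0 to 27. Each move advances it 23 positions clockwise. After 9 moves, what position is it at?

9·23 = 207.
207 = 7·28 + 11, so 207 mod 28 = 11.
(21 + 11) mod 28 = 4.

4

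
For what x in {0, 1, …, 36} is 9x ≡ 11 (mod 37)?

The inverse of 9 mod 37 is 33 (since 9·33 = 297 ≡ 1).
Multiplying both sides by 33: x ≡ 33·11 = 363 ≡ 30 (mod 37).

30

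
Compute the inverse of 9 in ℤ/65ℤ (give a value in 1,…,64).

9·29 = 261 = 4·65 + 1, so 9⁻¹ ≡ 29 (mod 65).

29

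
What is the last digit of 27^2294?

Powers of 7 mod 10 repeat with period 4: 7, 9, 3, 1.
2294 leaves remainder 2 on division by 4, so 27^2294 ends in 9.

9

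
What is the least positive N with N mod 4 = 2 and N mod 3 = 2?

x ≡ 2 (mod 3) gives x ∈ {2}.
The first of these with x mod 4 = 2 is 2.

2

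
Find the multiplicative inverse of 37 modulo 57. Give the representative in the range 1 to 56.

37

37·37 = 1369 = 24·57 + 1, so 37⁻¹ ≡ 37 (mod 57).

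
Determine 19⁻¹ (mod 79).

19·25 = 475 = 6·79 + 1, so 19⁻¹ ≡ 25 (mod 79).

25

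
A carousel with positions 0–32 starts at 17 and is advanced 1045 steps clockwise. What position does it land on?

Dividing 1045 by 33 gives quotient 31 and remainder 22.
(17 + 22) mod 33 = 6.

6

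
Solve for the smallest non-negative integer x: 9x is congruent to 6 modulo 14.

9⁻¹ ≡ 11 (mod 14) because 9·11 = 99 = 7·14 + 1.
Multiplying both sides by 11: x ≡ 11·6 = 66 ≡ 10 (mod 14).
Check: 9·10 = 90 = 6·14 + 6.

10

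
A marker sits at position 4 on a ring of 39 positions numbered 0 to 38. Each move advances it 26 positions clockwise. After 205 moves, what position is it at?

30

205·26 = 5330.
5330 = 136·39 + 26, so 5330 mod 39 = 26.
(4 + 26) mod 39 = 30.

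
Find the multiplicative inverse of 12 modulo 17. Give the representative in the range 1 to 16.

10

12·10 = 120 = 7·17 + 1, so 12⁻¹ ≡ 10 (mod 17).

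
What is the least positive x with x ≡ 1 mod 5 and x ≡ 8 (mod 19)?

46

Since 19·4 ≡ 1 (mod 5), take x = 8 + 19·((1−8)·4 mod 5) = 8 + 19·2 = 46.
Check: 46 mod 5 = 1, 46 mod 19 = 8.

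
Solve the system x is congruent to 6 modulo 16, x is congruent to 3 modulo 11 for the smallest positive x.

102

x ≡ 3 (mod 11) gives x ∈ {3, 14, 25, 36, 47, 58, 69, 80, …}.
The first of these with x mod 16 = 6 is 102.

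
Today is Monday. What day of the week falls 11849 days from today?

11849 − 1692·7 = 5, so 11849 ≡ 5 (mod 7).
Monday + 5 days → Saturday.

Saturday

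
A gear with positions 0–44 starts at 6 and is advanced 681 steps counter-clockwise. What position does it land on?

0

Dividing 681 by 45 gives quotient 15 and remainder 6.
(6 − 6) mod 45 = 0.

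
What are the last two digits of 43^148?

By repeated squaring mod 100: 43^1≡43, 43^2≡49, 43^4≡1, 43^8≡1, 43^16≡1, 43^32≡1, 43^64≡1, 43^128≡1.
Since 148 = 4 + 16 + 128 in binary, 43^148 ≡ 1·1·1 ≡ 1 (mod 100).

01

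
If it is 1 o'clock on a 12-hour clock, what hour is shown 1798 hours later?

11

1798 mod 12 = 10 (since 149·12 = 1788).
1 + 10 → 11 on a 12-hour dial.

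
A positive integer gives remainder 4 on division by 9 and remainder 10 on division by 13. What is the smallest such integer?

49

x ≡ 4 (mod 9) gives x ∈ {4, 13, 22, 31, 40, 49}.
The first of these with x mod 13 = 10 is 49.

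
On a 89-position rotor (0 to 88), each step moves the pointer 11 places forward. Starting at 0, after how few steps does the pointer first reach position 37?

60

11⁻¹ ≡ 81 (mod 89) because 11·81 = 891 = 10·89 + 1.
Multiplying both sides by 81: x ≡ 81·37 = 2997 ≡ 60 (mod 89).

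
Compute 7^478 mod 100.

Square-and-reduce mod 100: 7^1≡7, 7^2≡49, 7^4≡1, 7^8≡1, 7^16≡1, 7^32≡1, 7^64≡1, 7^128≡1, 7^256≡1.
Since 478 = 2 + 4 + 8 + 16 + 64 + 128 + 256 in binary, 7^478 ≡ 49·1·1·1·1·1·1 ≡ 49 (mod 100).

49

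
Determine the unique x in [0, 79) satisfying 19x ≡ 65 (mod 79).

45

The inverse of 19 mod 79 is 25 (since 19·25 = 475 ≡ 1).
So x ≡ 25·65 = 1625 ≡ 45 (mod 79).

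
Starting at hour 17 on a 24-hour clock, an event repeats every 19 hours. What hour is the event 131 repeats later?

131·19 = 2489.
Dividing 2489 by 24 gives quotient 103 and remainder 17.
(17 + 17) mod 24 = 10.

10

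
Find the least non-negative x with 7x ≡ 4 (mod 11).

7⁻¹ ≡ 8 (mod 11) because 7·8 = 56 = 5·11 + 1.
So x ≡ 8·4 = 32 ≡ 10 (mod 11).

10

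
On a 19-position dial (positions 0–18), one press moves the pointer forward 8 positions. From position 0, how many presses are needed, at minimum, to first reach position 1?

8·12 = 96 = 5·19 + 1, so 8⁻¹ ≡ 12 (mod 19).

12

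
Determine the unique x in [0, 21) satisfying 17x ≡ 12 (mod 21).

18

17⁻¹ ≡ 5 (mod 21) because 17·5 = 85 = 4·21 + 1.
Multiplying both sides by 5: x ≡ 5·12 = 60 ≡ 18 (mod 21).
Check: 17·18 = 306 = 14·21 + 12.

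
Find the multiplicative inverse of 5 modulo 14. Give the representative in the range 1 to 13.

3

5·3 = 15 = 1·14 + 1, so 5⁻¹ ≡ 3 (mod 14).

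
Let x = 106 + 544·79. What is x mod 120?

544·79 = 42976.
Dividing 42976 by 120 gives quotient 358 and remainder 16.
(106 + 16) mod 120 = 2.

2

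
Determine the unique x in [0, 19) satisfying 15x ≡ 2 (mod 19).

15⁻¹ ≡ 14 (mod 19) because 15·14 = 210 = 11·19 + 1.
So x ≡ 14·2 = 28 ≡ 9 (mod 19).
Check: 15·9 = 135 = 7·19 + 2.

9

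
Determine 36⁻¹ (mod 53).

36·28 = 1008 = 19·53 + 1, so 36⁻¹ ≡ 28 (mod 53).

28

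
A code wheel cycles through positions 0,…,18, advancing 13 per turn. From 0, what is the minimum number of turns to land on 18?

16

The inverse of 13 mod 19 is 3 (since 13·3 = 39 ≡ 1).
Multiplying both sides by 3: x ≡ 3·18 = 54 ≡ 16 (mod 19).
Check: 13·16 = 208 = 10·19 + 18.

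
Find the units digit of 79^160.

Last digits of 9^n: 9, 1 (period 2).
160 leaves remainder 0 on division by 2, so 79^160 ends in 1.

1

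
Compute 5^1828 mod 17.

Square-and-reduce mod 17: 5^1≡5, 5^2≡8, 5^4≡13, 5^8≡16, 5^16≡1, 5^32≡1, 5^64≡1, 5^128≡1, 5^256≡1, 5^512≡1, 5^1024≡1.
Since 1828 = 4 + 32 + 256 + 512 + 1024 in binary, 5^1828 ≡ 13·1·1·1·1 ≡ 13 (mod 17).

13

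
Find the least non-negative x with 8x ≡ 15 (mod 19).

The inverse of 8 mod 19 is 12 (since 8·12 = 96 ≡ 1).
So x ≡ 12·15 = 180 ≡ 9 (mod 19).

9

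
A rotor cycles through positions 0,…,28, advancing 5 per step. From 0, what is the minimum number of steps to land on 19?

The inverse of 5 mod 29 is 6 (since 5·6 = 30 ≡ 1).
Multiplying both sides by 6: x ≡ 6·19 = 114 ≡ 27 (mod 29).
Check: 5·27 = 135 = 4·29 + 19.

27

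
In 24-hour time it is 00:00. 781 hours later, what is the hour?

781 mod 24 = 13 (since 32·24 = 768).
(0 + 13) mod 24 = 13.

13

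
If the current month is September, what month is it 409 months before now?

Dividing 409 by 12 gives quotient 34 and remainder 1.
September − 1 month → August.

August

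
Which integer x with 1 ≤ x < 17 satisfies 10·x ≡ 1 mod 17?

17 = 1·10 + 7
10 = 1·7 + 3
7 = 2·3 + 1
3 = 3·1 + 0
Back-substituting gives 10·12 ≡ 1 (mod 17).

12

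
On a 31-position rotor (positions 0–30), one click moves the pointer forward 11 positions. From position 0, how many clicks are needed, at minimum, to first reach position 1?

11·17 = 187 = 6·31 + 1, so 11⁻¹ ≡ 17 (mod 31).

17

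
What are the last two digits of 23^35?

Square-and-reduce mod 100: 23^1≡23, 23^2≡29, 23^4≡41, 23^8≡81, 23^16≡61, 23^32≡21.
35 = 1 + 2 + 32, so 23^35 ≡ 23·29·21 ≡ 7 (mod 100).

07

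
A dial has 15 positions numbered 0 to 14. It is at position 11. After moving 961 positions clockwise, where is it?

Dividing 961 by 15 gives quotient 64 and remainder 1.
(11 + 1) mod 15 = 12.

12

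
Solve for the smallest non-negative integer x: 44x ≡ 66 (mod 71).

The inverse of 44 mod 71 is 21 (since 44·21 = 924 ≡ 1).
Multiplying both sides by 21: x ≡ 21·66 = 1386 ≡ 37 (mod 71).

37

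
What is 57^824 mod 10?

Powers of 7 mod 10 repeat with period 4: 7, 9, 3, 1.
824 mod 4 = 0, so the last digit matches 7^4 = 1.

1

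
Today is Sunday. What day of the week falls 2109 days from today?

2109 = 301·7 + 2, so 2109 mod 7 = 2.
Sunday + 2 days → Tuesday.

Tuesday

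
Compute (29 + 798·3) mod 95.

798·3 = 2394.
2394 mod 95 = 19 (since 25·95 = 2375).
(29 + 19) mod 95 = 48.

48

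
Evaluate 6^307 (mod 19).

Successive squares of 6 mod 19: 6^1≡6, 6^2≡17, 6^4≡4, 6^8≡16, 6^16≡9, 6^32≡5, 6^64≡6, 6^128≡17, 6^256≡4.
307 = 1 + 2 + 16 + 32 + 256, so 6^307 ≡ 6·17·9·5·4 ≡ 6 (mod 19).

6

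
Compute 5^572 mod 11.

3

Successive squares of 5 mod 11: 5^1≡5, 5^2≡3, 5^4≡9, 5^8≡4, 5^16≡5, 5^32≡3, 5^64≡9, 5^128≡4, 5^256≡5, 5^512≡3.
572 = 4 + 8 + 16 + 32 + 512, so 5^572 ≡ 9·4·5·3·3 ≡ 3 (mod 11).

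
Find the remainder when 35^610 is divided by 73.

41

Square-and-reduce mod 73: 35^1≡35, 35^2≡57, 35^4≡37, 35^8≡55, 35^16≡32, 35^32≡2, 35^64≡4, 35^128≡16, 35^256≡37, 35^512≡55.
610 = 2 + 32 + 64 + 512, so 35^610 ≡ 57·2·4·55 ≡ 41 (mod 73).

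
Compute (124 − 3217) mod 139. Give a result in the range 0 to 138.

3217 − 23·139 = 20, so 3217 ≡ 20 (mod 139).
(124 − 20) mod 139 = 104.

104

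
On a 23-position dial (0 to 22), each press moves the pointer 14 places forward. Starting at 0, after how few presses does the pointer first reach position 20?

The inverse of 14 mod 23 is 5 (since 14·5 = 70 ≡ 1).
Multiplying both sides by 5: x ≡ 5·20 = 100 ≡ 8 (mod 23).
Check: 14·8 = 112 = 4·23 + 20.

8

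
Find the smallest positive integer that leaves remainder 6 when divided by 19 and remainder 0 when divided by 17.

x ≡ 0 (mod 17) gives x ∈ {0, 17, 34, 51, 68, 85, 102, 119, …}.
The first of these with x mod 19 = 6 is 272.

272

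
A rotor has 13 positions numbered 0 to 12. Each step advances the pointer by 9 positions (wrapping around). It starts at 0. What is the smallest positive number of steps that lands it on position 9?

The inverse of 9 mod 13 is 3 (since 9·3 = 27 ≡ 1).
So x ≡ 3·9 = 27 ≡ 1 (mod 13).

1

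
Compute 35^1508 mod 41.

31

Successive squares of 35 mod 41: 35^1≡35, 35^2≡36, 35^4≡25, 35^8≡10, 35^16≡18, 35^32≡37, 35^64≡16, 35^128≡10, 35^256≡18, 35^512≡37, 35^1024≡16.
1508 = 4 + 32 + 64 + 128 + 256 + 1024, so 35^1508 ≡ 25·37·16·10·18·16 ≡ 31 (mod 41).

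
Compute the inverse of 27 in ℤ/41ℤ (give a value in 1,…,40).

38

27·38 = 1026 = 25·41 + 1, so 27⁻¹ ≡ 38 (mod 41).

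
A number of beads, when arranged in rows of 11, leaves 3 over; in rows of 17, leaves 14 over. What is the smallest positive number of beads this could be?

Since 17·2 ≡ 1 (mod 11), take x = 14 + 17·((3−14)·2 mod 11) = 14 + 17·0 = 14.
Check: 14 mod 11 = 3, 14 mod 17 = 14.

14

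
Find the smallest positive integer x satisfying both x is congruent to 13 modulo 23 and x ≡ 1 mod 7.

36

x ≡ 1 (mod 7) gives x ∈ {1, 8, 15, 22, 29, 36}.
The first of these with x mod 23 = 13 is 36.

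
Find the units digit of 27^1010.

9

Last digits of 7^n: 7, 9, 3, 1 (period 4).
1010 mod 4 = 2, so the last digit matches 7^2 = 9.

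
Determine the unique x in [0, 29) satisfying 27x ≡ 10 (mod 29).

27⁻¹ ≡ 14 (mod 29) because 27·14 = 378 = 13·29 + 1.
So x ≡ 14·10 = 140 ≡ 24 (mod 29).

24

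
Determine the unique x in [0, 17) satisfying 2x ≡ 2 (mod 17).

1

2⁻¹ ≡ 9 (mod 17) because 2·9 = 18 = 1·17 + 1.
Multiplying both sides by 9: x ≡ 9·2 = 18 ≡ 1 (mod 17).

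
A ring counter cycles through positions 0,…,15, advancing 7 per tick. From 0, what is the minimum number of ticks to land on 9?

7⁻¹ ≡ 7 (mod 16) because 7·7 = 49 = 3·16 + 1.
Multiplying both sides by 7: x ≡ 7·9 = 63 ≡ 15 (mod 16).

15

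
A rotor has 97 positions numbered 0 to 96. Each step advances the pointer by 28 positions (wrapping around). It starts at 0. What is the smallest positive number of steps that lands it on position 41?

95

The inverse of 28 mod 97 is 52 (since 28·52 = 1456 ≡ 1).
Multiplying both sides by 52: x ≡ 52·41 = 2132 ≡ 95 (mod 97).
Check: 28·95 = 2660 = 27·97 + 41.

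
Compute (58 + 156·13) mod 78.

156·13 = 2028.
2028 = 26·78 + 0, so 2028 mod 78 = 0.
(58 + 0) mod 78 = 58.

58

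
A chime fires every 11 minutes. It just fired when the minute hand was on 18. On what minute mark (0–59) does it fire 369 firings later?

369·11 = 4059.
4059 = 67·60 + 39, so 4059 mod 60 = 39.
(18 + 39) mod 60 = 57.

57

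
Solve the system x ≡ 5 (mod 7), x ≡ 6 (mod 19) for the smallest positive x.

Since 19·3 ≡ 1 (mod 7), take x = 6 + 19·((5−6)·3 mod 7) = 6 + 19·4 = 82.
Check: 82 mod 7 = 5, 82 mod 19 = 6.

82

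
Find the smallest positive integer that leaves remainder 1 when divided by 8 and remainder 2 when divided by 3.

Since 3·3 ≡ 1 (mod 8), take x = 2 + 3·((1−2)·3 mod 8) = 2 + 3·5 = 17.
Check: 17 mod 8 = 1, 17 mod 3 = 2.

17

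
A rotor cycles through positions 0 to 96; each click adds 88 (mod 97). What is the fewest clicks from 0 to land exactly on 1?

97 = 1·88 + 9
88 = 9·9 + 7
9 = 1·7 + 2
7 = 3·2 + 1
2 = 2·1 + 0
Back-substituting gives 88·43 ≡ 1 (mod 97).

43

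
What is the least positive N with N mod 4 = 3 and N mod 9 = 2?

11

x ≡ 3 (mod 4) gives x ∈ {3, 7, 11}.
The first of these with x mod 9 = 2 is 11.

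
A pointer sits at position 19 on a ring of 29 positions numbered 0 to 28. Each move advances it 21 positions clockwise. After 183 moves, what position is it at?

183·21 = 3843.
3843 − 132·29 = 15, so 3843 ≡ 15 (mod 29).
(19 + 15) mod 29 = 5.

5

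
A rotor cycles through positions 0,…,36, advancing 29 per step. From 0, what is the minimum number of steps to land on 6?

29⁻¹ ≡ 23 (mod 37) because 29·23 = 667 = 18·37 + 1.
So x ≡ 23·6 = 138 ≡ 27 (mod 37).

27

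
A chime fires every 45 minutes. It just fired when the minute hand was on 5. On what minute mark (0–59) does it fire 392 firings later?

392·45 = 17640.
17640 mod 60 = 0 (since 294·60 = 17640).
(5 + 0) mod 60 = 5.

5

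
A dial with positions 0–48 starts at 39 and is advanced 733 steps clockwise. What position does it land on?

37

Dividing 733 by 49 gives quotient 14 and remainder 47.
(39 + 47) mod 49 = 37.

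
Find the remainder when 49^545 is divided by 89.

84

Successive squares of 49 mod 89: 49^1≡49, 49^2≡87, 49^4≡4, 49^8≡16, 49^16≡78, 49^32≡32, 49^64≡45, 49^128≡67, 49^256≡39, 49^512≡8.
Since 545 = 1 + 32 + 512 in binary, 49^545 ≡ 49·32·8 ≡ 84 (mod 89).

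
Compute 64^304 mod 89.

Square-and-reduce mod 89: 64^1≡64, 64^2≡2, 64^4≡4, 64^8≡16, 64^16≡78, 64^32≡32, 64^64≡45, 64^128≡67, 64^256≡39.
Since 304 = 16 + 32 + 256 in binary, 64^304 ≡ 78·32·39 ≡ 67 (mod 89).

67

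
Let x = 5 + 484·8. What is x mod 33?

484·8 = 3872.
Dividing 3872 by 33 gives quotient 117 and remainder 11.
(5 + 11) mod 33 = 16.

16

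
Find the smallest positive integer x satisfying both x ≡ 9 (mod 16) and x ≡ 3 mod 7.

73

Since 7·7 ≡ 1 (mod 16), take x = 3 + 7·((9−3)·7 mod 16) = 3 + 7·10 = 73.
Check: 73 mod 16 = 9, 73 mod 7 = 3.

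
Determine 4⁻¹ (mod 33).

4·25 = 100 = 3·33 + 1, so 4⁻¹ ≡ 25 (mod 33).

25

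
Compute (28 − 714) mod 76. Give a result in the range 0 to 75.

74

714 − 9·76 = 30, so 714 ≡ 30 (mod 76).
(28 − 30) mod 76 = 74.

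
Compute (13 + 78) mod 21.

7

78 = 3·21 + 15, so 78 mod 21 = 15.
(13 + 15) mod 21 = 7.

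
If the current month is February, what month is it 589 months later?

March

589 mod 12 = 1 (since 49·12 = 588).
February + 1 month → March.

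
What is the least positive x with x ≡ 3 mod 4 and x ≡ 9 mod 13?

Since 13·1 ≡ 1 (mod 4), take x = 9 + 13·((3−9)·1 mod 4) = 9 + 13·2 = 35.
Check: 35 mod 4 = 3, 35 mod 13 = 9.

35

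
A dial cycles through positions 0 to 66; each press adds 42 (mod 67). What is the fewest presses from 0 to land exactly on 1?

67 = 1·42 + 25
42 = 1·25 + 17
25 = 1·17 + 8
17 = 2·8 + 1
8 = 8·1 + 0
Back-substituting gives 42·8 ≡ 1 (mod 67).

8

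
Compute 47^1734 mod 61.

Successive squares of 47 mod 61: 47^1≡47, 47^2≡13, 47^4≡47, 47^8≡13, 47^16≡47, 47^32≡13, 47^64≡47, 47^128≡13, 47^256≡47, 47^512≡13, 47^1024≡47.
Since 1734 = 2 + 4 + 64 + 128 + 512 + 1024 in binary, 47^1734 ≡ 13·47·47·13·13·47 ≡ 1 (mod 61).

1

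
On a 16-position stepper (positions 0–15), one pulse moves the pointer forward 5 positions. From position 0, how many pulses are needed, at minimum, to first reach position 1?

5·13 = 65 = 4·16 + 1, so 5⁻¹ ≡ 13 (mod 16).

13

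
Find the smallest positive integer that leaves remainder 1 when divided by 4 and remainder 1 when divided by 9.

x ≡ 1 (mod 4) gives x ∈ {1}.
The first of these with x mod 9 = 1 is 1.

1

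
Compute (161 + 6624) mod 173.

38

6624 − 38·173 = 50, so 6624 ≡ 50 (mod 173).
(161 + 50) mod 173 = 38.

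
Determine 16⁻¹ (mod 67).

16·21 = 336 = 5·67 + 1, so 16⁻¹ ≡ 21 (mod 67).

21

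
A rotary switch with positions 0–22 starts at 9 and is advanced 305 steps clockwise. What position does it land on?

305 mod 23 = 6 (since 13·23 = 299).
(9 + 6) mod 23 = 15.

15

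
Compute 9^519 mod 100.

Square-and-reduce mod 100: 9^1≡9, 9^2≡81, 9^4≡61, 9^8≡21, 9^16≡41, 9^32≡81, 9^64≡61, 9^128≡21, 9^256≡41, 9^512≡81.
Since 519 = 1 + 2 + 4 + 512 in binary, 9^519 ≡ 9·81·61·81 ≡ 89 (mod 100).

89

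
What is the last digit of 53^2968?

The units digit of 53^n cycles with period 4: 3, 9, 7, 1, …
2968 mod 4 = 0, so the last digit matches 3^4 = 1.

1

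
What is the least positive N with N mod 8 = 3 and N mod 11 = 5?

x ≡ 3 (mod 8) gives x ∈ {3, 11, 19, 27}.
The first of these with x mod 11 = 5 is 27.

27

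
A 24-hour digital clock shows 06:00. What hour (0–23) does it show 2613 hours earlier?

2613 mod 24 = 21 (since 108·24 = 2592).
(6 − 21) mod 24 = 9.

9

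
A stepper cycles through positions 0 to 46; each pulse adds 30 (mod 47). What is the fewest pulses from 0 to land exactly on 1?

47 = 1·30 + 17
30 = 1·17 + 13
17 = 1·13 + 4
13 = 3·4 + 1
4 = 4·1 + 0
Back-substituting gives 30·11 ≡ 1 (mod 47).

11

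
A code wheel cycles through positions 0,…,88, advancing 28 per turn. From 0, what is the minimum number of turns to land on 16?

26

28⁻¹ ≡ 35 (mod 89) because 28·35 = 980 = 11·89 + 1.
Multiplying both sides by 35: x ≡ 35·16 = 560 ≡ 26 (mod 89).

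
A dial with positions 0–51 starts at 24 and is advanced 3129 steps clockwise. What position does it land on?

3129 = 60·52 + 9, so 3129 mod 52 = 9.
(24 + 9) mod 52 = 33.

33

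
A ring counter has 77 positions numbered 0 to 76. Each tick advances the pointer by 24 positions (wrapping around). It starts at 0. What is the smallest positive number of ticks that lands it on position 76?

16

The inverse of 24 mod 77 is 61 (since 24·61 = 1464 ≡ 1).
So x ≡ 61·76 = 4636 ≡ 16 (mod 77).
Check: 24·16 = 384 = 4·77 + 76.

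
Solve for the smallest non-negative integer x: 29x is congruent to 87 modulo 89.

29⁻¹ ≡ 43 (mod 89) because 29·43 = 1247 = 14·89 + 1.
So x ≡ 43·87 = 3741 ≡ 3 (mod 89).
Check: 29·3 = 87 = 0·89 + 87.

3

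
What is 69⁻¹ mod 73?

18

73 = 1·69 + 4
69 = 17·4 + 1
4 = 4·1 + 0
Back-substituting gives 69·18 ≡ 1 (mod 73).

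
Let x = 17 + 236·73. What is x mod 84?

25

236·73 = 17228.
17228 mod 84 = 8 (since 205·84 = 17220).
(17 + 8) mod 84 = 25.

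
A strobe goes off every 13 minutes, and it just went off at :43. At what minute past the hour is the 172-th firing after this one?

59

172·13 = 2236.
Dividing 2236 by 60 gives quotient 37 and remainder 16.
(43 + 16) mod 60 = 59.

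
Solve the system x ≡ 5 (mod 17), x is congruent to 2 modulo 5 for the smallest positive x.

x ≡ 2 (mod 5) gives x ∈ {2, 7, 12, 17, 22}.
The first of these with x mod 17 = 5 is 22.

22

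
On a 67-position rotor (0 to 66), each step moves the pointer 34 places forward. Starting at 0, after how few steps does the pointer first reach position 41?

15

The inverse of 34 mod 67 is 2 (since 34·2 = 68 ≡ 1).
Multiplying both sides by 2: x ≡ 2·41 = 82 ≡ 15 (mod 67).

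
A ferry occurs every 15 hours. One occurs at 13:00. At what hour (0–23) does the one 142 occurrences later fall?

7

142·15 = 2130.
2130 − 88·24 = 18, so 2130 ≡ 18 (mod 24).
(13 + 18) mod 24 = 7.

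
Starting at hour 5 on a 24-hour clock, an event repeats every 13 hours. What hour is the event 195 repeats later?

20

195·13 = 2535.
2535 mod 24 = 15 (since 105·24 = 2520).
(5 + 15) mod 24 = 20.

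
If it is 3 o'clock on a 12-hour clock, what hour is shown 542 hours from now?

5

542 − 45·12 = 2, so 542 ≡ 2 (mod 12).
3 + 2 → 5 on a 12-hour dial.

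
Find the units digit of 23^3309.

Last digits of 3^n: 3, 9, 7, 1 (period 4).
3309 leaves remainder 1 on division by 4, so 23^3309 ends in 3.

3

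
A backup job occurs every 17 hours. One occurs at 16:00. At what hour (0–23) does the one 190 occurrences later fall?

190·17 = 3230.
3230 = 134·24 + 14, so 3230 mod 24 = 14.
(16 + 14) mod 24 = 6.

6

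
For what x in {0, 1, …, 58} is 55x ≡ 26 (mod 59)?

23

The inverse of 55 mod 59 is 44 (since 55·44 = 2420 ≡ 1).
So x ≡ 44·26 = 1144 ≡ 23 (mod 59).
Check: 55·23 = 1265 = 21·59 + 26.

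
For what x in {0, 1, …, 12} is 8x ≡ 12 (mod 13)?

8

8⁻¹ ≡ 5 (mod 13) because 8·5 = 40 = 3·13 + 1.
So x ≡ 5·12 = 60 ≡ 8 (mod 13).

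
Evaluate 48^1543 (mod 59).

27

Successive squares of 48 mod 59: 48^1≡48, 48^2≡3, 48^4≡9, 48^8≡22, 48^16≡12, 48^32≡26, 48^64≡27, 48^128≡21, 48^256≡28, 48^512≡17, 48^1024≡53.
1543 = 1 + 2 + 4 + 512 + 1024, so 48^1543 ≡ 48·3·9·17·53 ≡ 27 (mod 59).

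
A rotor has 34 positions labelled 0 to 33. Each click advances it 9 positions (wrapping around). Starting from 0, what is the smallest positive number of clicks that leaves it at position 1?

34 = 3·9 + 7
9 = 1·7 + 2
7 = 3·2 + 1
2 = 2·1 + 0
Back-substituting gives 9·19 ≡ 1 (mod 34).

19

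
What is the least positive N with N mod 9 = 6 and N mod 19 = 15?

Since 19·1 ≡ 1 (mod 9), take x = 15 + 19·((6−15)·1 mod 9) = 15 + 19·0 = 15.
Check: 15 mod 9 = 6, 15 mod 19 = 15.

15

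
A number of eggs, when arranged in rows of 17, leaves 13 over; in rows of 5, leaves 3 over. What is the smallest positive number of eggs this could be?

x ≡ 3 (mod 5) gives x ∈ {3, 8, 13}.
The first of these with x mod 17 = 13 is 13.

13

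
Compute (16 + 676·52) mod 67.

60

676·52 = 35152.
35152 mod 67 = 44 (since 524·67 = 35108).
(16 + 44) mod 67 = 60.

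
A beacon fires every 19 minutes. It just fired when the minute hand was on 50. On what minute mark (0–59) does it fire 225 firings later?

5

225·19 = 4275.
4275 mod 60 = 15 (since 71·60 = 4260).
(50 + 15) mod 60 = 5.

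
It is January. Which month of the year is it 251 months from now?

December

251 − 20·12 = 11, so 251 ≡ 11 (mod 12).
January + 11 months → December.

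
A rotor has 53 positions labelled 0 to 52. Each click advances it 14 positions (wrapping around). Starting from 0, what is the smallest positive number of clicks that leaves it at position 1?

14·19 = 266 = 5·53 + 1, so 14⁻¹ ≡ 19 (mod 53).

19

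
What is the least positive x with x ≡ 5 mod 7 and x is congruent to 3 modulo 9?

Since 9·4 ≡ 1 (mod 7), take x = 3 + 9·((5−3)·4 mod 7) = 3 + 9·1 = 12.
Check: 12 mod 7 = 5, 12 mod 9 = 3.

12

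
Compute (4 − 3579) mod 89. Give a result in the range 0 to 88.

3579 mod 89 = 19 (since 40·89 = 3560).
(4 − 19) mod 89 = 74.

74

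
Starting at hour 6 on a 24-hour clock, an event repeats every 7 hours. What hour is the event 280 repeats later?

22

280·7 = 1960.
1960 mod 24 = 16 (since 81·24 = 1944).
(6 + 16) mod 24 = 22.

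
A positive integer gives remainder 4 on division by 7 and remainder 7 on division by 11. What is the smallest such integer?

Since 11·2 ≡ 1 (mod 7), take x = 7 + 11·((4−7)·2 mod 7) = 7 + 11·1 = 18.
Check: 18 mod 7 = 4, 18 mod 11 = 7.

18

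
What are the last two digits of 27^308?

81

Square-and-reduce mod 100: 27^1≡27, 27^2≡29, 27^4≡41, 27^8≡81, 27^16≡61, 27^32≡21, 27^64≡41, 27^128≡81, 27^256≡61.
308 = 4 + 16 + 32 + 256, so 27^308 ≡ 41·61·21·61 ≡ 81 (mod 100).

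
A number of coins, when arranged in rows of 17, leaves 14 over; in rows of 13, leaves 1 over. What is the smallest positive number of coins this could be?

14

Since 13·4 ≡ 1 (mod 17), take x = 1 + 13·((14−1)·4 mod 17) = 1 + 13·1 = 14.
Check: 14 mod 17 = 14, 14 mod 13 = 1.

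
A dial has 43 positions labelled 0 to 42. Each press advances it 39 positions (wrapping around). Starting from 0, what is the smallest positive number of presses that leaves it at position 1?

32

43 = 1·39 + 4
39 = 9·4 + 3
4 = 1·3 + 1
3 = 3·1 + 0
Back-substituting gives 39·32 ≡ 1 (mod 43).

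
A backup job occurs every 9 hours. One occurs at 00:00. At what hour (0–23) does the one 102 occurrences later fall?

6

102·9 = 918.
Dividing 918 by 24 gives quotient 38 and remainder 6.
(0 + 6) mod 24 = 6.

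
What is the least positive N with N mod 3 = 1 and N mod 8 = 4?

x ≡ 1 (mod 3) gives x ∈ {1, 4}.
The first of these with x mod 8 = 4 is 4.

4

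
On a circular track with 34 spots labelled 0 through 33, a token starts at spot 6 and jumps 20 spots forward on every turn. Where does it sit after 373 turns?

373·20 = 7460.
7460 − 219·34 = 14, so 7460 ≡ 14 (mod 34).
(6 + 14) mod 34 = 20.

20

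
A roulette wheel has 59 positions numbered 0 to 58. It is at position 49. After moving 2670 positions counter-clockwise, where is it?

34

Dividing 2670 by 59 gives quotient 45 and remainder 15.
(49 − 15) mod 59 = 34.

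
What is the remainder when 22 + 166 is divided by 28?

20

166 mod 28 = 26 (since 5·28 = 140).
(22 + 26) mod 28 = 20.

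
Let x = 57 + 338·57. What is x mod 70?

3

338·57 = 19266.
Dividing 19266 by 70 gives quotient 275 and remainder 16.
(57 + 16) mod 70 = 3.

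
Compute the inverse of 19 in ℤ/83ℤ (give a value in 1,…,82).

83 = 4·19 + 7
19 = 2·7 + 5
7 = 1·5 + 2
5 = 2·2 + 1
2 = 2·1 + 0
Back-substituting gives 19·35 ≡ 1 (mod 83).

35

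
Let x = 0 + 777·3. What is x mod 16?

777·3 = 2331.
2331 = 145·16 + 11, so 2331 mod 16 = 11.
(0 + 11) mod 16 = 11.

11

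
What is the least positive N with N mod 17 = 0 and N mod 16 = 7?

x ≡ 7 (mod 16) gives x ∈ {7, 23, 39, 55, 71, 87, 103, 119}.
The first of these with x mod 17 = 0 is 119.

119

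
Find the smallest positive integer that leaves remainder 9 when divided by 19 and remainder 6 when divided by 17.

142

Since 17·9 ≡ 1 (mod 19), take x = 6 + 17·((9−6)·9 mod 19) = 6 + 17·8 = 142.
Check: 142 mod 19 = 9, 142 mod 17 = 6.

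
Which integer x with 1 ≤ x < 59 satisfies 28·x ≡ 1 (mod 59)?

19

59 = 2·28 + 3
28 = 9·3 + 1
3 = 3·1 + 0
Back-substituting gives 28·19 ≡ 1 (mod 59).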